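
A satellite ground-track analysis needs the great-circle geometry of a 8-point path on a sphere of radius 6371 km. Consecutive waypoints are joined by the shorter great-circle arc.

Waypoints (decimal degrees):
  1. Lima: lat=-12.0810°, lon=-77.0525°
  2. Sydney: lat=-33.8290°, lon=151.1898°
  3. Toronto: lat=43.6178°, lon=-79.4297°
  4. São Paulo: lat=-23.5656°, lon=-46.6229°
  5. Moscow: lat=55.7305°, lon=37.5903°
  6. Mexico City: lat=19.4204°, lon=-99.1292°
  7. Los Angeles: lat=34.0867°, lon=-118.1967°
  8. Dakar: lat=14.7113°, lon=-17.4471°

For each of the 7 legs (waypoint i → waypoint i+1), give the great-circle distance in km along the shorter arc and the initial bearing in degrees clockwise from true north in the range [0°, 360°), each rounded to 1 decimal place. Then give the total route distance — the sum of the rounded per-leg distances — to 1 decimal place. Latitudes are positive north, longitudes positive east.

Leg 1: dist=12800.4 km, bearing=223.2°
Leg 2: dist=15563.0 km, bearing=60.4°
Leg 3: dist=8186.6 km, bearing=148.8°
Leg 4: dist=11804.7 km, bearing=35.7°
Leg 5: dist=10721.5 km, bearing=319.4°
Leg 6: dist=2490.5 km, bearing=314.8°
Leg 7: dist=10052.7 km, bearing=71.9°
Total: 71619.4 km

Leg 1: φ1=-0.2108532, φ2=-0.5904274, Δφ=-0.3795742, Δλ=3.9835796 rad; a=sin²(Δφ/2)+cosφ1·cosφ2·sin²(Δλ/2)=0.7122314529; c=2·atan2(√a, √(1-a))=2.009164948; dist=6371·c=12800.390 ≈ 12800.4 km; running total=12800.4 km
Leg 1 bearing: y=sinΔλ·cosφ2=-0.61967760, x=cosφ1·sinφ2-sinφ1·cosφ2·cosΔλ=-0.66017491; θ=atan2(y, x)=-136.8124° <0 so +360° → 223.1876° ≈ 223.2°
Leg 2: φ1=-0.5904274, φ2=0.7612742, Δφ=1.3517017, Δλ=-4.0250696 rad; a=sin²(Δφ/2)+cosφ1·cosφ2·sin²(Δλ/2)=0.8828061203; c=2·atan2(√a, √(1-a))=2.442788834; dist=6371·c=15563.008 ≈ 15563.0 km; running total=28363.4 km
Leg 2 bearing: y=sinΔλ·cosφ2=0.55958269, x=cosφ1·sinφ2-sinφ1·cosφ2·cosΔλ=0.31734068; θ=atan2(y, x)=60.4423° ≈ 60.4°
Leg 3: φ1=0.7612742, φ2=-0.4112973, Δφ=-1.1725715, Δλ=0.5725867 rad; a=sin²(Δφ/2)+cosφ1·cosφ2·sin²(Δλ/2)=0.3590285425; c=2·atan2(√a, √(1-a))=1.284977749; dist=6371·c=8186.593 ≈ 8186.6 km; running total=36550.0 km
Leg 3 bearing: y=sinΔλ·cosφ2=0.49662277, x=cosφ1·sinφ2-sinφ1·cosφ2·cosΔλ=-0.82089830; θ=atan2(y, x)=148.8271° ≈ 148.8°
Leg 4: φ1=-0.4112973, φ2=0.9726807, Δφ=1.3839780, Δλ=1.4697976 rad; a=sin²(Δφ/2)+cosφ1·cosφ2·sin²(Δλ/2)=0.6391767230; c=2·atan2(√a, √(1-a))=1.852875703; dist=6371·c=11804.671 ≈ 11804.7 km; running total=48354.7 km
Leg 4 bearing: y=sinΔλ·cosφ2=0.56021671, x=cosφ1·sinφ2-sinφ1·cosφ2·cosΔλ=0.78017729; θ=atan2(y, x)=35.6807° ≈ 35.7°
Leg 5: φ1=0.9726807, φ2=0.3389499, Δφ=-0.6337308, Δλ=-2.3862054 rad; a=sin²(Δφ/2)+cosφ1·cosφ2·sin²(Δλ/2)=0.5559160508; c=2·atan2(√a, √(1-a))=1.682862853; dist=6371·c=10721.519 ≈ 10721.5 km; running total=59076.2 km
Leg 5 bearing: y=sinΔλ·cosφ2=-0.64656463, x=cosφ1·sinφ2-sinφ1·cosφ2·cosΔλ=0.75461763; θ=atan2(y, x)=-40.5903° <0 so +360° → 319.4097° ≈ 319.4°
Leg 6: φ1=0.3389499, φ2=0.5949251, Δφ=0.2559752, Δλ=-0.3327907 rad; a=sin²(Δφ/2)+cosφ1·cosφ2·sin²(Δλ/2)=0.0377185296; c=2·atan2(√a, √(1-a))=0.390909382; dist=6371·c=2490.484 ≈ 2490.5 km; running total=61566.7 km
Leg 6 bearing: y=sinΔλ·cosφ2=-0.27055478, x=cosφ1·sinφ2-sinφ1·cosφ2·cosΔλ=0.26829737; θ=atan2(y, x)=-45.2400° <0 so +360° → 314.7600° ≈ 314.8°
Leg 7: φ1=0.5949251, φ2=0.2567606, Δφ=-0.3381645, Δλ=1.7584122 rad; a=sin²(Δφ/2)+cosφ1·cosφ2·sin²(Δλ/2)=0.5035415370; c=2·atan2(√a, √(1-a))=1.577879460; dist=6371·c=10052.670 ≈ 10052.7 km; running total=71619.4 km
Leg 7 bearing: y=sinΔλ·cosφ2=0.95024466, x=cosφ1·sinφ2-sinφ1·cosφ2·cosΔλ=0.31142401; θ=atan2(y, x)=71.8545° ≈ 71.9°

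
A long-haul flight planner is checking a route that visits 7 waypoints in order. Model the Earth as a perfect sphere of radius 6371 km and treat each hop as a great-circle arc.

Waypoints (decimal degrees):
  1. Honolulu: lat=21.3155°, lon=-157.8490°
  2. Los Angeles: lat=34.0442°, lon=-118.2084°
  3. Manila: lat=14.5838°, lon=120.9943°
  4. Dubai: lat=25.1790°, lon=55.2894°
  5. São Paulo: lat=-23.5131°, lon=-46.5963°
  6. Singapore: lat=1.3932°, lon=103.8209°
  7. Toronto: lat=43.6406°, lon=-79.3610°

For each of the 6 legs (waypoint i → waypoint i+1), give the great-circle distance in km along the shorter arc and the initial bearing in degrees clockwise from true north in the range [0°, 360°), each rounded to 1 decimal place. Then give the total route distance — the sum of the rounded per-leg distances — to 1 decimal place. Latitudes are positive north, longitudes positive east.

Leg 1: dist=4121.7 km, bearing=61.3°
Leg 2: dist=11746.8 km, bearing=300.3°
Leg 3: dist=6908.5 km, bearing=291.1°
Leg 4: dist=12222.2 km, bearing=252.6°
Leg 5: dist=15989.2 km, bearing=123.3°
Leg 6: dist=14997.5 km, bearing=3.2°
Total: 65985.9 km

Leg 1: φ1=0.3720257, φ2=0.5941834, Δφ=0.2221577, Δλ=0.6918590 rad; a=sin²(Δφ/2)+cosφ1·cosφ2·sin²(Δλ/2)=0.1010353600; c=2·atan2(√a, √(1-a))=0.646944411; dist=6371·c=4121.683 ≈ 4121.7 km; running total=4121.7 km
Leg 1 bearing: y=sinΔλ·cosφ2=0.52862558, x=cosφ1·sinφ2-sinφ1·cosφ2·cosΔλ=0.28959257; θ=atan2(y, x)=61.2851° ≈ 61.3°
Leg 2: φ1=0.5941834, φ2=0.2545353, Δφ=-0.3396481, Δλ=4.1748747 rad; a=sin²(Δφ/2)+cosφ1·cosφ2·sin²(Δλ/2)=0.6348078663; c=2·atan2(√a, √(1-a))=1.843790291; dist=6371·c=11746.788 ≈ 11746.8 km; running total=15868.5 km
Leg 2 bearing: y=sinΔλ·cosφ2=-0.83130791, x=cosφ1·sinφ2-sinφ1·cosφ2·cosΔλ=0.48603963; θ=atan2(y, x)=-59.6865° <0 so +360° → 300.3135° ≈ 300.3°
Leg 3: φ1=0.2545353, φ2=0.4394565, Δφ=0.1849211, Δλ=-1.1467668 rad; a=sin²(Δφ/2)+cosφ1·cosφ2·sin²(Δλ/2)=0.2662639321; c=2·atan2(√a, √(1-a))=1.084367268; dist=6371·c=6908.504 ≈ 6908.5 km; running total=22777.0 km
Leg 3 bearing: y=sinΔλ·cosφ2=-0.82483636, x=cosφ1·sinφ2-sinφ1·cosφ2·cosΔλ=0.31798550; θ=atan2(y, x)=-68.9177° <0 so +360° → 291.0823° ≈ 291.1°
Leg 4: φ1=0.4394565, φ2=-0.4103810, Δφ=-0.8498375, Δλ=-1.7782409 rad; a=sin²(Δφ/2)+cosφ1·cosφ2·sin²(Δλ/2)=0.6703250631; c=2·atan2(√a, √(1-a))=1.918404622; dist=6371·c=12222.156 ≈ 12222.2 km; running total=34999.2 km
Leg 4 bearing: y=sinΔλ·cosφ2=-0.89730945, x=cosφ1·sinφ2-sinφ1·cosφ2·cosΔλ=-0.28070133; θ=atan2(y, x)=-107.3710° <0 so +360° → 252.6290° ≈ 252.6°
Leg 5: φ1=-0.4103810, φ2=0.0243159, Δφ=0.4346969, Δλ=2.6252754 rad; a=sin²(Δφ/2)+cosφ1·cosφ2·sin²(Δλ/2)=0.9034500421; c=2·atan2(√a, √(1-a))=2.509681495; dist=6371·c=15989.181 ≈ 15989.2 km; running total=50988.4 km
Leg 5 bearing: y=sinΔλ·cosφ2=0.49353488, x=cosφ1·sinφ2-sinφ1·cosφ2·cosΔλ=-0.32455442; θ=atan2(y, x)=123.3294° ≈ 123.3°
Leg 6: φ1=0.0243159, φ2=0.7616722, Δφ=0.7373562, Δλ=-3.1971273 rad; a=sin²(Δφ/2)+cosφ1·cosφ2·sin²(Δλ/2)=0.8527870919; c=2·atan2(√a, √(1-a))=2.354029412; dist=6371·c=14997.521 ≈ 14997.5 km; running total=65985.9 km
Leg 6 bearing: y=sinΔλ·cosφ2=0.04016881, x=cosφ1·sinφ2-sinφ1·cosφ2·cosΔλ=0.70749667; θ=atan2(y, x)=3.2495° ≈ 3.2°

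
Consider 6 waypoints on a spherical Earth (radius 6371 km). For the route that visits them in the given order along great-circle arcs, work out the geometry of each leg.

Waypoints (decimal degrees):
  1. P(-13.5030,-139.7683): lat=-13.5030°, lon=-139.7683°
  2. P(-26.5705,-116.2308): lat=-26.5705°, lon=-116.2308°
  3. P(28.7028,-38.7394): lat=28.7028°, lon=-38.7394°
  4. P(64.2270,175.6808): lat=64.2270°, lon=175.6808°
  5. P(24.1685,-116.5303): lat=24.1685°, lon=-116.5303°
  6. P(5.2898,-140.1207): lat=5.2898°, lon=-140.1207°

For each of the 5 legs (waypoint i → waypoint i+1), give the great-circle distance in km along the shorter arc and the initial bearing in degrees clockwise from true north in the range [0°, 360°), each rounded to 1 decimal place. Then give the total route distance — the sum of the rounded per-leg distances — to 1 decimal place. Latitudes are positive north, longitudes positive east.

Leg 1: φ1=-0.2356718, φ2=-0.4637427, Δφ=-0.2280709, Δλ=0.4108069 rad; a=sin²(Δφ/2)+cosφ1·cosφ2·sin²(Δλ/2)=0.0491262233; c=2·atan2(√a, √(1-a))=0.447000906; dist=6371·c=2847.843 ≈ 2847.8 km; running total=2847.8 km
Leg 1 bearing: y=sinΔλ·cosφ2=0.35717180, x=cosφ1·sinφ2-sinφ1·cosφ2·cosΔλ=-0.24347414; θ=atan2(y, x)=124.2812° ≈ 124.3°
Leg 2: φ1=-0.4637427, φ2=0.5009584, Δφ=0.9647011, Δλ=1.3524801 rad; a=sin²(Δφ/2)+cosφ1·cosφ2·sin²(Δλ/2)=0.5224569462; c=2·atan2(√a, √(1-a))=1.615725333; dist=6371·c=10293.786 ≈ 10293.8 km; running total=13141.6 km
Leg 2 bearing: y=sinΔλ·cosφ2=0.85630288, x=cosφ1·sinφ2-sinφ1·cosφ2·cosΔλ=0.51451737; θ=atan2(y, x)=59.0001° ≈ 59.0°
Leg 3: φ1=0.5009584, φ2=1.1209726, Δφ=0.6200143, Δλ=3.7423385 rad; a=sin²(Δφ/2)+cosφ1·cosφ2·sin²(Δλ/2)=0.4410568097; c=2·atan2(√a, √(1-a))=1.452635176; dist=6371·c=9254.739 ≈ 9254.7 km; running total=22396.3 km
Leg 3 bearing: y=sinΔλ·cosφ2=-0.24577796, x=cosφ1·sinφ2-sinφ1·cosφ2·cosΔλ=0.96213097; θ=atan2(y, x)=-14.3298° <0 so +360° → 345.6702° ≈ 345.7°
Leg 4: φ1=1.1209726, φ2=0.4218199, Δφ=-0.6991527, Δλ=-5.1000458 rad; a=sin²(Δφ/2)+cosφ1·cosφ2·sin²(Δλ/2)=0.2406739476; c=2·atan2(√a, √(1-a))=1.025522644; dist=6371·c=6533.605 ≈ 6533.6 km; running total=28929.9 km
Leg 4 bearing: y=sinΔλ·cosφ2=0.84464692, x=cosφ1·sinφ2-sinφ1·cosφ2·cosΔλ=-0.13255782; θ=atan2(y, x)=98.9192° ≈ 98.9°
Leg 5: φ1=0.4218199, φ2=0.0923244, Δφ=-0.3294955, Δλ=-0.4117302 rad; a=sin²(Δφ/2)+cosφ1·cosφ2·sin²(Δλ/2)=0.0648572290; c=2·atan2(√a, √(1-a))=0.515014578; dist=6371·c=3281.158 ≈ 3281.2 km; running total=32211.1 km
Leg 5 bearing: y=sinΔλ·cosφ2=-0.39849111, x=cosφ1·sinφ2-sinφ1·cosφ2·cosΔλ=-0.28949596; θ=atan2(y, x)=-125.9977° <0 so +360° → 234.0023° ≈ 234.0°

Leg 1: dist=2847.8 km, bearing=124.3°
Leg 2: dist=10293.8 km, bearing=59.0°
Leg 3: dist=9254.7 km, bearing=345.7°
Leg 4: dist=6533.6 km, bearing=98.9°
Leg 5: dist=3281.2 km, bearing=234.0°
Total: 32211.1 km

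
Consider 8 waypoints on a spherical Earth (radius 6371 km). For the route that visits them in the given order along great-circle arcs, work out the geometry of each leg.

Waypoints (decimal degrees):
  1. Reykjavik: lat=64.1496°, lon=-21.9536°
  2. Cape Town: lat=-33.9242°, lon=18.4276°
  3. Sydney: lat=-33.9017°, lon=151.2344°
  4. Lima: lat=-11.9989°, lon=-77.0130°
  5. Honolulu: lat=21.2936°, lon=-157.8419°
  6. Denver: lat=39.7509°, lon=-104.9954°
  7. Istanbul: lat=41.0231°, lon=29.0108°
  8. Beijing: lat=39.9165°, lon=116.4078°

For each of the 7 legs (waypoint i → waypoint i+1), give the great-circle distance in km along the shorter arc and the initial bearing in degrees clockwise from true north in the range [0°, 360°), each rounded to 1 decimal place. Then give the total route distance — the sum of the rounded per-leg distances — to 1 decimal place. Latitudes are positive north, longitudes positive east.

Leg 1: dist=11464.2 km, bearing=146.5°
Leg 2: dist=11010.1 km, bearing=141.9°
Leg 3: dist=12801.9 km, bearing=126.3°
Leg 4: dist=9562.7 km, bearing=292.8°
Leg 5: dist=5373.9 km, bearing=55.1°
Leg 6: dist=9900.9 km, bearing=32.9°
Leg 7: dist=7052.0 km, bearing=59.0°
Total: 67165.7 km

Leg 1: φ1=1.1196217, φ2=-0.5920890, Δφ=-1.7117107, Δλ=0.7047849 rad; a=sin²(Δφ/2)+cosφ1·cosφ2·sin²(Δλ/2)=0.6133237001; c=2·atan2(√a, √(1-a))=1.799430447; dist=6371·c=11464.171 ≈ 11464.2 km; running total=11464.2 km
Leg 1 bearing: y=sinΔλ·cosφ2=0.53758738, x=cosφ1·sinφ2-sinφ1·cosφ2·cosΔλ=-0.81217656; θ=atan2(y, x)=146.4990° ≈ 146.5°
Leg 2: φ1=-0.5920890, φ2=-0.5916963, Δφ=0.0003927, Δλ=2.3179159 rad; a=sin²(Δφ/2)+cosφ1·cosφ2·sin²(Δλ/2)=0.5783549326; c=2·atan2(√a, √(1-a))=1.728154799; dist=6371·c=11010.074 ≈ 11010.1 km; running total=22474.3 km
Leg 2 bearing: y=sinΔλ·cosφ2=0.60892573, x=cosφ1·sinφ2-sinφ1·cosφ2·cosΔλ=-0.77759339; θ=atan2(y, x)=141.9359° ≈ 141.9°
Leg 3: φ1=-0.5916963, φ2=-0.2094203, Δφ=0.3822760, Δλ=-3.9836686 rad; a=sin²(Δφ/2)+cosφ1·cosφ2·sin²(Δλ/2)=0.7123374496; c=2·atan2(√a, √(1-a))=2.009399092; dist=6371·c=12801.882 ≈ 12801.9 km; running total=35276.2 km
Leg 3 bearing: y=sinΔλ·cosφ2=0.72972765, x=cosφ1·sinφ2-sinφ1·cosφ2·cosΔλ=-0.53586265; θ=atan2(y, x)=126.2910° ≈ 126.3°
Leg 4: φ1=-0.2094203, φ2=0.3716434, Δφ=0.5810637, Δλ=-1.4107304 rad; a=sin²(Δφ/2)+cosφ1·cosφ2·sin²(Δλ/2)=0.4651189073; c=2·atan2(√a, √(1-a))=1.500977431; dist=6371·c=9562.727 ≈ 9562.7 km; running total=44838.9 km
Leg 4 bearing: y=sinΔλ·cosφ2=-0.91982127, x=cosφ1·sinφ2-sinφ1·cosφ2·cosΔλ=0.38608558; θ=atan2(y, x)=-67.2303° <0 so +360° → 292.7697° ≈ 292.8°
Leg 5: φ1=0.3716434, φ2=0.6937841, Δφ=0.3221407, Δλ=0.9223454 rad; a=sin²(Δφ/2)+cosφ1·cosφ2·sin²(Δλ/2)=0.1675734063; c=2·atan2(√a, √(1-a))=0.843499069; dist=6371·c=5373.933 ≈ 5373.9 km; running total=50212.8 km
Leg 5 bearing: y=sinΔλ·cosφ2=0.61277457, x=cosφ1·sinφ2-sinφ1·cosφ2·cosΔλ=0.42717393; θ=atan2(y, x)=55.1191° ≈ 55.1°
Leg 6: φ1=0.6937841, φ2=0.7159882, Δφ=0.0222041, Δλ=2.3388494 rad; a=sin²(Δφ/2)+cosφ1·cosφ2·sin²(Δλ/2)=0.4916317544; c=2·atan2(√a, √(1-a))=1.554059054; dist=6371·c=9900.910 ≈ 9900.9 km; running total=60113.7 km
Leg 6 bearing: y=sinΔλ·cosφ2=0.54264561, x=cosφ1·sinφ2-sinφ1·cosφ2·cosΔλ=0.83979499; θ=atan2(y, x)=32.8691° ≈ 32.9°
Leg 7: φ1=0.7159882, φ2=0.6966744, Δφ=-0.0193138, Δλ=1.5253654 rad; a=sin²(Δφ/2)+cosφ1·cosφ2·sin²(Δλ/2)=0.2762758651; c=2·atan2(√a, √(1-a))=1.106886327; dist=6371·c=7051.973 ≈ 7052.0 km; running total=67165.7 km
Leg 7 bearing: y=sinΔλ·cosφ2=0.76618902, x=cosφ1·sinφ2-sinφ1·cosφ2·cosΔλ=0.46124227; θ=atan2(y, x)=58.9523° ≈ 59.0°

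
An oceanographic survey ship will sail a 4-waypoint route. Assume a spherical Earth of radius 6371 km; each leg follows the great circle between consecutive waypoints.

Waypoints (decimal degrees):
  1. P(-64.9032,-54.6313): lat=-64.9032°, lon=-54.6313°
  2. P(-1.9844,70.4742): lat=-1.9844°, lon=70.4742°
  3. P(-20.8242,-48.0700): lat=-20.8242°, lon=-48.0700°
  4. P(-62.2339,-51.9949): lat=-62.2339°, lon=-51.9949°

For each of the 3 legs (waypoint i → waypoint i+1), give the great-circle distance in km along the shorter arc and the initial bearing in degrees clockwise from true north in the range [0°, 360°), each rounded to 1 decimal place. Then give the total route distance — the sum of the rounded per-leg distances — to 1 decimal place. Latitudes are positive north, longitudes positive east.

Leg 1: φ1=-1.1327745, φ2=-0.0346343, Δφ=1.0981402, Δλ=2.1835029 rad; a=sin²(Δφ/2)+cosφ1·cosφ2·sin²(Δλ/2)=0.6062082692; c=2·atan2(√a, √(1-a))=1.784843598; dist=6371·c=11371.239 ≈ 11371.2 km; running total=11371.2 km
Leg 1 bearing: y=sinΔλ·cosφ2=0.81760390, x=cosφ1·sinφ2-sinφ1·cosφ2·cosΔλ=-0.53516640; θ=atan2(y, x)=123.2069° ≈ 123.2°
Leg 2: φ1=-0.0346343, φ2=-0.3634509, Δφ=-0.3288165, Δλ=-2.0689866 rad; a=sin²(Δφ/2)+cosφ1·cosφ2·sin²(Δλ/2)=0.7170221218; c=2·atan2(√a, √(1-a))=2.019773431; dist=6371·c=12867.977 ≈ 12868.0 km; running total=24239.2 km
Leg 2 bearing: y=sinΔλ·cosφ2=-0.82106462, x=cosφ1·sinφ2-sinφ1·cosφ2·cosΔλ=-0.37075394; θ=atan2(y, x)=-114.3017° <0 so +360° → 245.6983° ≈ 245.7°
Leg 3: φ1=-0.3634509, φ2=-1.0861865, Δφ=-0.7227356, Δλ=-0.0685024 rad; a=sin²(Δφ/2)+cosφ1·cosφ2·sin²(Δλ/2)=0.1255110738; c=2·atan2(√a, √(1-a))=0.724278239; dist=6371·c=4614.377 ≈ 4614.4 km; running total=28853.6 km
Leg 3 bearing: y=sinΔλ·cosφ2=-0.03188781, x=cosφ1·sinφ2-sinφ1·cosφ2·cosΔλ=-0.66182728; θ=atan2(y, x)=-177.2415° <0 so +360° → 182.7585° ≈ 182.8°

Leg 1: dist=11371.2 km, bearing=123.2°
Leg 2: dist=12868.0 km, bearing=245.7°
Leg 3: dist=4614.4 km, bearing=182.8°
Total: 28853.6 km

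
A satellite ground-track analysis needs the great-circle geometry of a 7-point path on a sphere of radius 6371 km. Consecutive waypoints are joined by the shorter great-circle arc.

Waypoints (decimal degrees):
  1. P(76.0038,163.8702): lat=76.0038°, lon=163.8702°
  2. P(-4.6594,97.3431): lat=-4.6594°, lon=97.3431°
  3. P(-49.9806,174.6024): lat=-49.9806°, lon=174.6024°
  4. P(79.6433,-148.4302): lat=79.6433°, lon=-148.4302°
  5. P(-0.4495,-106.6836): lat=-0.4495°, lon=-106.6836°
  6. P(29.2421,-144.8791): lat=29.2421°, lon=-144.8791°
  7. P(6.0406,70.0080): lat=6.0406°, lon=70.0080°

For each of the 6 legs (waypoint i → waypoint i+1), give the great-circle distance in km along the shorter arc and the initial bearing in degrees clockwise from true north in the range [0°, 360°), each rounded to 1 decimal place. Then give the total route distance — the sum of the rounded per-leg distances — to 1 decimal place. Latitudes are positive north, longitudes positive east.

Leg 1: dist=9898.0 km, bearing=246.1°
Leg 2: dist=8701.5 km, bearing=140.2°
Leg 3: dist=14608.2 km, bearing=8.3°
Leg 4: dist=9200.0 km, bearing=137.8°
Leg 5: dist=5227.0 km, bearing=312.5°
Leg 6: dist=14603.0 km, bearing=310.8°
Total: 62237.7 km

Leg 1: φ1=1.3265166, φ2=-0.0813219, Δφ=-1.4078384, Δλ=-1.1611169 rad; a=sin²(Δφ/2)+cosφ1·cosφ2·sin²(Δλ/2)=0.4914017213; c=2·atan2(√a, √(1-a))=1.553598922; dist=6371·c=9897.979 ≈ 9898.0 km; running total=9898.0 km
Leg 1 bearing: y=sinΔλ·cosφ2=-0.91421725, x=cosφ1·sinφ2-sinφ1·cosφ2·cosΔλ=-0.40485936; θ=atan2(y, x)=-113.8861° <0 so +360° → 246.1139° ≈ 246.1°
Leg 2: φ1=-0.0813219, φ2=-0.8723260, Δφ=-0.7910042, Δλ=1.3484292 rad; a=sin²(Δφ/2)+cosφ1·cosφ2·sin²(Δλ/2)=0.3982209128; c=2·atan2(√a, √(1-a))=1.365805504; dist=6371·c=8701.547 ≈ 8701.5 km; running total=18599.5 km
Leg 2 bearing: y=sinΔλ·cosφ2=0.62721393, x=cosφ1·sinφ2-sinφ1·cosφ2·cosΔλ=-0.75177573; θ=atan2(y, x)=140.1614° ≈ 140.2°
Leg 3: φ1=-0.8723260, φ2=1.3900378, Δφ=2.2623638, Δλ=-5.6379825 rad; a=sin²(Δφ/2)+cosφ1·cosφ2·sin²(Δλ/2)=0.8304921828; c=2·atan2(√a, √(1-a))=2.292926120; dist=6371·c=14608.232 ≈ 14608.2 km; running total=33207.7 km
Leg 3 bearing: y=sinΔλ·cosφ2=0.10811006, x=cosφ1·sinφ2-sinφ1·cosφ2·cosΔλ=0.74257113; θ=atan2(y, x)=8.2834° ≈ 8.3°
Leg 4: φ1=1.3900378, φ2=-0.0078453, Δφ=-1.3978831, Δλ=0.7286156 rad; a=sin²(Δφ/2)+cosφ1·cosφ2·sin²(Δλ/2)=0.4367956672; c=2·atan2(√a, √(1-a))=1.444048567; dist=6371·c=9200.033 ≈ 9200.0 km; running total=42407.7 km
Leg 4 bearing: y=sinΔλ·cosφ2=0.66581690, x=cosφ1·sinφ2-sinφ1·cosφ2·cosΔλ=-0.73532898; θ=atan2(y, x)=137.8402° ≈ 137.8°
Leg 5: φ1=-0.0078453, φ2=0.5103709, Δφ=0.5182162, Δλ=-0.6666372 rad; a=sin²(Δφ/2)+cosφ1·cosφ2·sin²(Δλ/2)=0.1590505805; c=2·atan2(√a, √(1-a))=0.820440818; dist=6371·c=5227.028 ≈ 5227.0 km; running total=47634.7 km
Leg 5 bearing: y=sinΔλ·cosφ2=-0.53954666, x=cosφ1·sinφ2-sinφ1·cosφ2·cosΔλ=0.49386575; θ=atan2(y, x)=-47.5311° <0 so +360° → 312.4689° ≈ 312.5°
Leg 6: φ1=0.5103709, φ2=0.1054284, Δφ=-0.4049426, Δλ=3.7504874 rad; a=sin²(Δφ/2)+cosφ1·cosφ2·sin²(Δλ/2)=0.8301831208; c=2·atan2(√a, √(1-a))=2.292102692; dist=6371·c=14602.986 ≈ 14603.0 km; running total=62237.7 km
Leg 6 bearing: y=sinΔλ·cosφ2=-0.56878543, x=cosφ1·sinφ2-sinφ1·cosφ2·cosΔλ=0.49030558; θ=atan2(y, x)=-49.2379° <0 so +360° → 310.7621° ≈ 310.8°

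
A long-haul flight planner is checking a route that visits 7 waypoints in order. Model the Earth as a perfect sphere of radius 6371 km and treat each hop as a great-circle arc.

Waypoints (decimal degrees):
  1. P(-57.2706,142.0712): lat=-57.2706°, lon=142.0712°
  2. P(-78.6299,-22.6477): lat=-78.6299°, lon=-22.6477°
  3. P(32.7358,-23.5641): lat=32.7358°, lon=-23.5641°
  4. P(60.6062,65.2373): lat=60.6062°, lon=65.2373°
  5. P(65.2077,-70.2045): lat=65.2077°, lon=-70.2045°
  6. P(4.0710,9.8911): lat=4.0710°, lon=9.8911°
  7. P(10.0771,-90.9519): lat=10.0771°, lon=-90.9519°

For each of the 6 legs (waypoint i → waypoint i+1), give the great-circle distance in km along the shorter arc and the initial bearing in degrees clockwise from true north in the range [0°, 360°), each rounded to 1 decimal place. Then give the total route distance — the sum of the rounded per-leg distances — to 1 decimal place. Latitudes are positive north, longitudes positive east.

Leg 1: dist=4869.0 km, bearing=184.3°
Leg 2: dist=12383.4 km, bearing=359.2°
Leg 3: dist=6819.4 km, bearing=34.0°
Leg 4: dist=5547.0 km, bearing=337.4°
Leg 5: dist=9135.9 km, bearing=97.3°
Leg 6: dist=11110.9 km, bearing=281.0°
Total: 49865.6 km

Leg 1: φ1=-0.9995605, φ2=-1.3723506, Δφ=-0.3727901, Δλ=-2.8748871 rad; a=sin²(Δφ/2)+cosφ1·cosφ2·sin²(Δλ/2)=0.1390495172; c=2·atan2(√a, √(1-a))=0.764250855; dist=6371·c=4869.042 ≈ 4869.0 km; running total=4869.0 km
Leg 1 bearing: y=sinΔλ·cosφ2=-0.05195872, x=cosφ1·sinφ2-sinφ1·cosφ2·cosΔλ=-0.69004296; θ=atan2(y, x)=-175.6939° <0 so +360° → 184.3061° ≈ 184.3°
Leg 2: φ1=-1.3723506, φ2=0.5713475, Δφ=1.9436981, Δλ=-0.0159942 rad; a=sin²(Δφ/2)+cosφ1·cosφ2·sin²(Δλ/2)=0.6821702776; c=2·atan2(√a, √(1-a))=1.943720915; dist=6371·c=12383.446 ≈ 12383.4 km; running total=17252.4 km
Leg 2 bearing: y=sinΔλ·cosφ2=-0.01345331, x=cosφ1·sinφ2-sinφ1·cosφ2·cosΔλ=0.93116860; θ=atan2(y, x)=-0.8277° <0 so +360° → 359.1723° ≈ 359.2°
Leg 3: φ1=0.5713475, φ2=1.0577777, Δφ=0.4864302, Δλ=1.5498768 rad; a=sin²(Δφ/2)+cosφ1·cosφ2·sin²(Δλ/2)=0.2601061723; c=2·atan2(√a, √(1-a))=1.070383650; dist=6371·c=6819.414 ≈ 6819.4 km; running total=24071.8 km
Leg 3 bearing: y=sinΔλ·cosφ2=0.49070208, x=cosφ1·sinφ2-sinφ1·cosφ2·cosΔλ=0.72733436; θ=atan2(y, x)=34.0059° ≈ 34.0°
Leg 4: φ1=1.0577777, φ2=1.1380891, Δφ=0.0803113, Δλ=-2.3639054 rad; a=sin²(Δφ/2)+cosφ1·cosφ2·sin²(Δλ/2)=0.1778413537; c=2·atan2(√a, √(1-a))=0.870666090; dist=6371·c=5547.014 ≈ 5547.0 km; running total=29618.8 km
Leg 4 bearing: y=sinΔλ·cosφ2=-0.29421600, x=cosφ1·sinφ2-sinφ1·cosφ2·cosΔλ=0.70589813; θ=atan2(y, x)=-22.6262° <0 so +360° → 337.3738° ≈ 337.4°
Leg 5: φ1=1.1380891, φ2=0.0710524, Δφ=-1.0670367, Δλ=1.3979319 rad; a=sin²(Δφ/2)+cosφ1·cosφ2·sin²(Δλ/2)=0.4318028749; c=2·atan2(√a, √(1-a))=1.433975597; dist=6371·c=9135.859 ≈ 9135.9 km; running total=38754.7 km
Leg 5 bearing: y=sinΔλ·cosφ2=0.98261057, x=cosφ1·sinφ2-sinφ1·cosφ2·cosΔλ=-0.12598841; θ=atan2(y, x)=97.3065° ≈ 97.3°
Leg 6: φ1=0.0710524, φ2=0.1758786, Δφ=0.1048262, Δλ=-1.7600424 rad; a=sin²(Δφ/2)+cosφ1·cosφ2·sin²(Δλ/2)=0.5861636306; c=2·atan2(√a, √(1-a))=1.743988116; dist=6371·c=11110.948 ≈ 11110.9 km; running total=49865.6 km
Leg 6 bearing: y=sinΔλ·cosφ2=-0.96699496, x=cosφ1·sinφ2-sinφ1·cosφ2·cosΔλ=0.18768073; θ=atan2(y, x)=-79.0162° <0 so +360° → 280.9838° ≈ 281.0°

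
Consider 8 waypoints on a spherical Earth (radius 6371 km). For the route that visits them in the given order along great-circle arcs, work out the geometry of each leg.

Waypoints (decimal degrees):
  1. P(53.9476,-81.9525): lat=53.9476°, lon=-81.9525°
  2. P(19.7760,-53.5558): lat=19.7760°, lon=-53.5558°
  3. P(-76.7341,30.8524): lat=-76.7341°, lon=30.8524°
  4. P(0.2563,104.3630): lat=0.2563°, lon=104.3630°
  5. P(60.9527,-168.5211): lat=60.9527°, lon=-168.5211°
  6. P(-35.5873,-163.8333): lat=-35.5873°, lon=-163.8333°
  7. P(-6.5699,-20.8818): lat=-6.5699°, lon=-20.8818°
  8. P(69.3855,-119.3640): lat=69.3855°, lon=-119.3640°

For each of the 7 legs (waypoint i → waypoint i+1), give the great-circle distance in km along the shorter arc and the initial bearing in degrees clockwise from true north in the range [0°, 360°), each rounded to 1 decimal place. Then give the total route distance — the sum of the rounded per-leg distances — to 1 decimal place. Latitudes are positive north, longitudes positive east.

Leg 1: dist=4500.3 km, bearing=136.4°
Leg 2: dist=12004.1 km, bearing=166.1°
Leg 3: dist=9620.1 km, bearing=73.9°
Leg 4: dist=9827.0 km, bearing=29.0°
Leg 5: dist=10743.2 km, bearing=176.2°
Leg 6: dist=13935.5 km, bearing=132.8°
Leg 7: dist=11022.8 km, bearing=339.3°
Total: 71653.0 km

Leg 1: φ1=0.9415632, φ2=0.3451563, Δφ=-0.5964069, Δλ=0.4956159 rad; a=sin²(Δφ/2)+cosφ1·cosφ2·sin²(Δλ/2)=0.1196390992; c=2·atan2(√a, √(1-a))=0.706371894; dist=6371·c=4500.295 ≈ 4500.3 km; running total=4500.3 km
Leg 1 bearing: y=sinΔλ·cosφ2=0.44752544, x=cosφ1·sinφ2-sinφ1·cosφ2·cosΔλ=-0.47013117; θ=atan2(y, x)=136.4111° ≈ 136.4°
Leg 2: φ1=0.3451563, φ2=-1.3392627, Δφ=-1.6844190, Δλ=1.4732010 rad; a=sin²(Δφ/2)+cosφ1·cosφ2·sin²(Δλ/2)=0.6541371430; c=2·atan2(√a, √(1-a))=1.884174761; dist=6371·c=12004.077 ≈ 12004.1 km; running total=16504.4 km
Leg 2 bearing: y=sinΔλ·cosφ2=0.22837853, x=cosφ1·sinφ2-sinφ1·cosφ2·cosΔλ=-0.92347724; θ=atan2(y, x)=166.1093° ≈ 166.1°
Leg 3: φ1=-1.3392627, φ2=0.0044733, Δφ=1.3437360, Δλ=1.2830020 rad; a=sin²(Δφ/2)+cosφ1·cosφ2·sin²(Δλ/2)=0.4696110558; c=2·atan2(√a, √(1-a))=1.509980958; dist=6371·c=9620.089 ≈ 9620.1 km; running total=26124.5 km
Leg 3 bearing: y=sinΔλ·cosφ2=0.95886267, x=cosφ1·sinφ2-sinφ1·cosφ2·cosΔλ=0.27728763; θ=atan2(y, x)=73.8710° ≈ 73.9°
Leg 4: φ1=0.0044733, φ2=1.0638253, Δφ=1.0593520, Δλ=-4.7627260 rad; a=sin²(Δφ/2)+cosφ1·cosφ2·sin²(Δλ/2)=0.4858298663; c=2·atan2(√a, √(1-a))=1.542452264; dist=6371·c=9826.963 ≈ 9827.0 km; running total=35951.5 km
Leg 4 bearing: y=sinΔλ·cosφ2=0.48491649, x=cosφ1·sinφ2-sinφ1·cosφ2·cosΔλ=0.87410115; θ=atan2(y, x)=29.0198° ≈ 29.0°
Leg 5: φ1=1.0638253, φ2=-0.6211156, Δφ=-1.6849409, Δλ=0.0818175 rad; a=sin²(Δφ/2)+cosφ1·cosφ2·sin²(Δλ/2)=0.5576088367; c=2·atan2(√a, √(1-a))=1.686270456; dist=6371·c=10743.229 ≈ 10743.2 km; running total=46694.7 km
Leg 5 bearing: y=sinΔλ·cosφ2=0.06646225, x=cosφ1·sinφ2-sinφ1·cosφ2·cosΔλ=-0.99111435; θ=atan2(y, x)=176.1636° ≈ 176.2°
Leg 6: φ1=-0.6211156, φ2=-0.1146664, Δφ=0.5064492, Δλ=2.4949743 rad; a=sin²(Δφ/2)+cosφ1·cosφ2·sin²(Δλ/2)=0.7891070783; c=2·atan2(√a, √(1-a))=2.187334473; dist=6371·c=13935.508 ≈ 13935.5 km; running total=60630.2 km
Leg 6 bearing: y=sinΔλ·cosφ2=0.59853429, x=cosφ1·sinφ2-sinφ1·cosφ2·cosΔλ=-0.55445928; θ=atan2(y, x)=132.8108° ≈ 132.8°
Leg 7: φ1=-0.1146664, φ2=1.2110054, Δφ=1.3256718, Δλ=-1.7188386 rad; a=sin²(Δφ/2)+cosφ1·cosφ2·sin²(Δλ/2)=0.5793403077; c=2·atan2(√a, √(1-a))=1.730150520; dist=6371·c=11022.789 ≈ 11022.8 km; running total=71653.0 km
Leg 7 bearing: y=sinΔλ·cosφ2=-0.34822740, x=cosφ1·sinφ2-sinφ1·cosφ2·cosΔλ=0.92388210; θ=atan2(y, x)=-20.6523° <0 so +360° → 339.3477° ≈ 339.3°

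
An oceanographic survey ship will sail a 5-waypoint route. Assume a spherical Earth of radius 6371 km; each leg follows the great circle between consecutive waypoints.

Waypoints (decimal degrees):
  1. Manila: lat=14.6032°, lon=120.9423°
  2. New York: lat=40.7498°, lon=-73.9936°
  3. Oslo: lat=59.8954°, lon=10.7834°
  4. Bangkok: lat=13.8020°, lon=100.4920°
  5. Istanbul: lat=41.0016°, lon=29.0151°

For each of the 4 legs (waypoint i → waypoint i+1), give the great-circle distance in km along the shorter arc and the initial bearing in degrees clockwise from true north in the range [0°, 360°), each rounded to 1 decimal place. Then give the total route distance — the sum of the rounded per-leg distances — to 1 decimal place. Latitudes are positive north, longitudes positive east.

Leg 1: φ1=0.2548739, φ2=0.7112182, Δφ=0.4563443, Δλ=-3.4022733 rad; a=sin²(Δφ/2)+cosφ1·cosφ2·sin²(Δλ/2)=0.7718755142; c=2·atan2(√a, √(1-a))=2.145696517; dist=6371·c=13670.233 ≈ 13670.2 km; running total=13670.2 km
Leg 1 bearing: y=sinΔλ·cosφ2=0.19525406, x=cosφ1·sinφ2-sinφ1·cosφ2·cosΔλ=0.81621729; θ=atan2(y, x)=13.4534° ≈ 13.5°
Leg 2: φ1=0.7112182, φ2=1.0453719, Δφ=0.3341538, Δλ=1.4796378 rad; a=sin²(Δφ/2)+cosφ1·cosφ2·sin²(Δλ/2)=0.2003510035; c=2·atan2(√a, √(1-a))=0.928172438; dist=6371·c=5913.387 ≈ 5913.4 km; running total=19583.6 km
Leg 2 bearing: y=sinΔλ·cosφ2=0.49949760, x=cosφ1·sinφ2-sinφ1·cosφ2·cosΔλ=0.62557499; θ=atan2(y, x)=38.6060° ≈ 38.6°
Leg 3: φ1=1.0453719, φ2=0.2408903, Δφ=-0.8044816, Δλ=1.5657104 rad; a=sin²(Δφ/2)+cosφ1·cosφ2·sin²(Δλ/2)=0.3955677027; c=2·atan2(√a, √(1-a))=1.360382523; dist=6371·c=8666.997 ≈ 8667.0 km; running total=28250.6 km
Leg 3 bearing: y=sinΔλ·cosφ2=0.97111339, x=cosφ1·sinφ2-sinφ1·cosφ2·cosΔλ=0.11538786; θ=atan2(y, x)=83.2239° ≈ 83.2°
Leg 4: φ1=0.2408903, φ2=0.7156129, Δφ=0.4747226, Δλ=-1.2475072 rad; a=sin²(Δφ/2)+cosφ1·cosφ2·sin²(Δλ/2)=0.3053239202; c=2·atan2(√a, √(1-a))=1.170868181; dist=6371·c=7459.601 ≈ 7459.6 km; running total=35710.2 km
Leg 4 bearing: y=sinΔλ·cosφ2=-0.71559497, x=cosφ1·sinφ2-sinφ1·cosφ2·cosΔλ=0.57993856; θ=atan2(y, x)=-50.9777° <0 so +360° → 309.0223° ≈ 309.0°

Leg 1: dist=13670.2 km, bearing=13.5°
Leg 2: dist=5913.4 km, bearing=38.6°
Leg 3: dist=8667.0 km, bearing=83.2°
Leg 4: dist=7459.6 km, bearing=309.0°
Total: 35710.2 km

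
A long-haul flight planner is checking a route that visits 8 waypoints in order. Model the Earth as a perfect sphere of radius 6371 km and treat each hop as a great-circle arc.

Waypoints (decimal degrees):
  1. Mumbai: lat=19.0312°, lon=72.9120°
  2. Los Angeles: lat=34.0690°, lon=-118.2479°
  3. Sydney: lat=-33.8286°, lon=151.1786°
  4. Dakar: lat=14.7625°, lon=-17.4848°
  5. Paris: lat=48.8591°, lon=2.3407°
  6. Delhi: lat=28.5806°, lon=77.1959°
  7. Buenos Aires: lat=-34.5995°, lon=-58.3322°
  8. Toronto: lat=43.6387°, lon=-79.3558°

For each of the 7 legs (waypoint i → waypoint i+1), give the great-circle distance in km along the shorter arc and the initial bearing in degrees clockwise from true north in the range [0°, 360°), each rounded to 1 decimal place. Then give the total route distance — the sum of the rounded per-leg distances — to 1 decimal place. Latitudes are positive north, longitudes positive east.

Leg 1: dist=13993.4 km, bearing=11.4°
Leg 2: dist=12074.4 km, bearing=241.2°
Leg 3: dist=17608.0 km, bearing=211.0°
Leg 4: dist=4200.8 km, bearing=21.4°
Leg 5: dist=6588.9 km, bearing=80.5°
Leg 6: dist=15784.0 km, bearing=249.3°
Leg 7: dist=8956.7 km, bearing=344.7°
Total: 79206.2 km

Leg 1: φ1=0.3321571, φ2=0.5946162, Δφ=0.2624591, Δλ=-3.3363697 rad; a=sin²(Δφ/2)+cosφ1·cosφ2·sin²(Δλ/2)=0.7928049723; c=2·atan2(√a, √(1-a))=2.196428647; dist=6371·c=13993.447 ≈ 13993.4 km; running total=13993.4 km
Leg 1 bearing: y=sinΔλ·cosφ2=0.16032791, x=cosφ1·sinφ2-sinφ1·cosφ2·cosΔλ=0.79457911; θ=atan2(y, x)=11.4078° ≈ 11.4°
Leg 2: φ1=0.5946162, φ2=-0.5904205, Δφ=-1.1850367, Δλ=4.7023795 rad; a=sin²(Δφ/2)+cosφ1·cosφ2·sin²(Δλ/2)=0.6593758653; c=2·atan2(√a, √(1-a))=1.895208557; dist=6371·c=12074.374 ≈ 12074.4 km; running total=26067.8 km
Leg 2 bearing: y=sinΔλ·cosφ2=-0.83066507, x=cosφ1·sinφ2-sinφ1·cosφ2·cosΔλ=-0.45650069; θ=atan2(y, x)=-118.7915° <0 so +360° → 241.2085° ≈ 241.2°
Leg 3: φ1=-0.5904205, φ2=0.2576542, Δφ=0.8480747, Δλ=-2.9437317 rad; a=sin²(Δφ/2)+cosφ1·cosφ2·sin²(Δλ/2)=0.9647348414; c=2·atan2(√a, √(1-a))=2.763768989; dist=6371·c=17607.972 ≈ 17608.0 km; running total=43675.8 km
Leg 3 bearing: y=sinΔλ·cosφ2=-0.19008373, x=cosφ1·sinφ2-sinφ1·cosφ2·cosΔλ=-0.31615548; θ=atan2(y, x)=-148.9842° <0 so +360° → 211.0158° ≈ 211.0°
Leg 4: φ1=0.2576542, φ2=0.8527522, Δφ=0.5950979, Δλ=0.3460203 rad; a=sin²(Δφ/2)+cosφ1·cosφ2·sin²(Δλ/2)=0.1048068799; c=2·atan2(√a, √(1-a))=0.659357101; dist=6371·c=4200.764 ≈ 4200.8 km; running total=47876.6 km
Leg 4 bearing: y=sinΔλ·cosφ2=0.22313556, x=cosφ1·sinφ2-sinφ1·cosφ2·cosΔλ=0.57052617; θ=atan2(y, x)=21.3607° ≈ 21.4°
Leg 5: φ1=0.8527522, φ2=0.4988256, Δφ=-0.3539266, Δλ=1.3064697 rad; a=sin²(Δφ/2)+cosφ1·cosφ2·sin²(Δλ/2)=0.2443916019; c=2·atan2(√a, √(1-a))=1.034196350; dist=6371·c=6588.865 ≈ 6588.9 km; running total=54465.5 km
Leg 5 bearing: y=sinΔλ·cosφ2=0.84764584, x=cosφ1·sinφ2-sinφ1·cosφ2·cosΔλ=0.14196448; θ=atan2(y, x)=80.4923° ≈ 80.5°
Leg 6: φ1=0.4988256, φ2=-0.6038752, Δφ=-1.1027008, Δλ=-2.3654116 rad; a=sin²(Δφ/2)+cosφ1·cosφ2·sin²(Δλ/2)=0.8937312317; c=2·atan2(√a, √(1-a))=2.477477474; dist=6371·c=15784.009 ≈ 15784.0 km; running total=70249.5 km
Leg 6 bearing: y=sinΔλ·cosφ2=-0.57665937, x=cosφ1·sinφ2-sinφ1·cosφ2·cosΔλ=-0.21763924; θ=atan2(y, x)=-110.6772° <0 so +360° → 249.3228° ≈ 249.3°
Leg 7: φ1=-0.6038752, φ2=0.7616390, Δφ=1.3655142, Δλ=-0.3669310 rad; a=sin²(Δφ/2)+cosφ1·cosφ2·sin²(Δλ/2)=0.4179057765; c=2·atan2(√a, √(1-a))=1.405861090; dist=6371·c=8956.741 ≈ 8956.7 km; running total=79206.2 km
Leg 7 bearing: y=sinΔλ·cosφ2=-0.25963127, x=cosφ1·sinφ2-sinφ1·cosφ2·cosΔλ=0.95164792; θ=atan2(y, x)=-15.2602° <0 so +360° → 344.7398° ≈ 344.7°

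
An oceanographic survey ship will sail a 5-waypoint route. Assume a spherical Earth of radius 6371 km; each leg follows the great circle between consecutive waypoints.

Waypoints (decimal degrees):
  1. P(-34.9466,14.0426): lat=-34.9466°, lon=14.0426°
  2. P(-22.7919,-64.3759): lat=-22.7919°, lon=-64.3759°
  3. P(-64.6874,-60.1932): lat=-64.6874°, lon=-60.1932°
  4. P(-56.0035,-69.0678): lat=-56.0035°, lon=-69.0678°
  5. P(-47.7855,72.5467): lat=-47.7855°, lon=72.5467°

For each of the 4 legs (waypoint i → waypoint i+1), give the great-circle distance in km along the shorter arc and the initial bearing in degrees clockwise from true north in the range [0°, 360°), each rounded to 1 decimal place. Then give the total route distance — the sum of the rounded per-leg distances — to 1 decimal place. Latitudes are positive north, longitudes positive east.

Leg 1: dist=7568.1 km, bearing=256.8°
Leg 2: dist=4668.6 km, bearing=177.3°
Leg 3: dist=1079.7 km, bearing=329.2°
Leg 4: dist=7935.3 km, bearing=153.9°
Total: 21251.7 km

Leg 1: φ1=-0.6099332, φ2=-0.3977937, Δφ=0.2121395, Δλ=-1.3686610 rad; a=sin²(Δφ/2)+cosφ1·cosφ2·sin²(Δλ/2)=0.3131942782; c=2·atan2(√a, √(1-a))=1.187896963; dist=6371·c=7568.092 ≈ 7568.1 km; running total=7568.1 km
Leg 1 bearing: y=sinΔλ·cosφ2=-0.90314779, x=cosφ1·sinφ2-sinφ1·cosφ2·cosΔλ=-0.21151491; θ=atan2(y, x)=-103.1810° <0 so +360° → 256.8190° ≈ 256.8°
Leg 2: φ1=-0.3977937, φ2=-1.1290081, Δφ=-0.7312144, Δλ=0.0730019 rad; a=sin²(Δφ/2)+cosφ1·cosφ2·sin²(Δλ/2)=0.1283429321; c=2·atan2(√a, √(1-a))=0.732785220; dist=6371·c=4668.575 ≈ 4668.6 km; running total=12236.7 km
Leg 2 bearing: y=sinΔλ·cosφ2=0.03118473, x=cosφ1·sinφ2-sinφ1·cosφ2·cosΔλ=-0.66821524; θ=atan2(y, x)=177.3280° ≈ 177.3°
Leg 3: φ1=-1.1290081, φ2=-0.9774455, Δφ=0.1515626, Δλ=-0.1548910 rad; a=sin²(Δφ/2)+cosφ1·cosφ2·sin²(Δλ/2)=0.0071628249; c=2·atan2(√a, √(1-a))=0.169469674; dist=6371·c=1079.691 ≈ 1079.7 km; running total=13316.4 km
Leg 3 bearing: y=sinΔλ·cosφ2=-0.08626022, x=cosφ1·sinφ2-sinφ1·cosφ2·cosΔλ=0.14493188; θ=atan2(y, x)=-30.7602° <0 so +360° → 329.2398° ≈ 329.2°
Leg 4: φ1=-0.9774455, φ2=-0.8340143, Δφ=0.1434312, Δλ=2.4716393 rad; a=sin²(Δφ/2)+cosφ1·cosφ2·sin²(Δλ/2)=0.3402236809; c=2·atan2(√a, √(1-a))=1.245538993; dist=6371·c=7935.329 ≈ 7935.3 km; running total=21251.7 km
Leg 4 bearing: y=sinΔλ·cosφ2=0.41722092, x=cosφ1·sinφ2-sinφ1·cosφ2·cosΔλ=-0.85077190; θ=atan2(y, x)=153.8765° ≈ 153.9°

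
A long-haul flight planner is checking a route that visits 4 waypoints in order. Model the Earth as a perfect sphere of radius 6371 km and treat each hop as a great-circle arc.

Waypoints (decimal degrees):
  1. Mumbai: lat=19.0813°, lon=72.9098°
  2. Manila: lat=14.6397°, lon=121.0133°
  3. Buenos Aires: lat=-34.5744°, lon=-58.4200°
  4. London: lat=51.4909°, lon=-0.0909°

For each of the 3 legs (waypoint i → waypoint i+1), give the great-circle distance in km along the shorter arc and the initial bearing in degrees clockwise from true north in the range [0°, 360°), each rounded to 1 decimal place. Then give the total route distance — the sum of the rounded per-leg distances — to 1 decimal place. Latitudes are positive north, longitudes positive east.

Leg 1: φ1=0.3330315, φ2=0.2555110, Δφ=-0.0775205, Δλ=0.8395645 rad; a=sin²(Δφ/2)+cosφ1·cosφ2·sin²(Δλ/2)=0.1533849894; c=2·atan2(√a, √(1-a))=0.804835196; dist=6371·c=5127.605 ≈ 5127.6 km; running total=5127.6 km
Leg 1 bearing: y=sinΔλ·cosφ2=0.72018641, x=cosφ1·sinφ2-sinφ1·cosφ2·cosΔλ=0.02763473; θ=atan2(y, x)=87.8025° ≈ 87.8°
Leg 2: φ1=0.2555110, φ2=-0.6034371, Δφ=-0.8589481, Δλ=-3.1317019 rad; a=sin²(Δφ/2)+cosφ1·cosφ2·sin²(Δλ/2)=0.9700214218; c=2·atan2(√a, √(1-a))=2.793552231; dist=6371·c=17797.721 ≈ 17797.7 km; running total=22925.3 km
Leg 2 bearing: y=sinΔλ·cosφ2=-0.00814384, x=cosφ1·sinφ2-sinφ1·cosφ2·cosΔλ=-0.34095913; θ=atan2(y, x)=-178.6317° <0 so +360° → 181.3683° ≈ 181.4°
Leg 3: φ1=-0.6034371, φ2=0.8986857, Δφ=1.5021229, Δλ=1.0180348 rad; a=sin²(Δφ/2)+cosφ1·cosφ2·sin²(Δλ/2)=0.5874403647; c=2·atan2(√a, √(1-a))=1.746580956; dist=6371·c=11127.467 ≈ 11127.5 km; running total=34052.8 km
Leg 3 bearing: y=sinΔλ·cosφ2=0.52991422, x=cosφ1·sinφ2-sinφ1·cosφ2·cosΔλ=0.82982387; θ=atan2(y, x)=32.5617° ≈ 32.6°

Leg 1: dist=5127.6 km, bearing=87.8°
Leg 2: dist=17797.7 km, bearing=181.4°
Leg 3: dist=11127.5 km, bearing=32.6°
Total: 34052.8 km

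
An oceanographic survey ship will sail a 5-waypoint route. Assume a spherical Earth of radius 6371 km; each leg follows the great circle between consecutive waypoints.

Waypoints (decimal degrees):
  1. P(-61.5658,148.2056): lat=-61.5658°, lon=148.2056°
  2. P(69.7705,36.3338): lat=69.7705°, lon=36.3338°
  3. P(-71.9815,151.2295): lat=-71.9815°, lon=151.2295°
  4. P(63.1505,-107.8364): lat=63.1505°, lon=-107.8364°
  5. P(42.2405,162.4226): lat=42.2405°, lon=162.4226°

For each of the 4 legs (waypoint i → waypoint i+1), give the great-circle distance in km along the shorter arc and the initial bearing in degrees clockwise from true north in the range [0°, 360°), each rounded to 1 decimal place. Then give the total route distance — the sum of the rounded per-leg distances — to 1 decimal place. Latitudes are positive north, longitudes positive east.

Leg 1: φ1=-1.0745259, φ2=1.2177249, Δφ=2.2922509, Δλ=-1.9525313 rad; a=sin²(Δφ/2)+cosφ1·cosφ2·sin²(Δλ/2)=0.9432279196; c=2·atan2(√a, √(1-a))=2.660426554; dist=6371·c=16949.578 ≈ 16949.6 km; running total=16949.6 km
Leg 1 bearing: y=sinΔλ·cosφ2=-0.32089192, x=cosφ1·sinφ2-sinφ1·cosφ2·cosΔλ=0.33350326; θ=atan2(y, x)=-43.8959° <0 so +360° → 316.1041° ≈ 316.1°
Leg 2: φ1=1.2177249, φ2=-1.2563142, Δφ=-2.4740391, Δλ=2.0053083 rad; a=sin²(Δφ/2)+cosφ1·cosφ2·sin²(Δλ/2)=0.9686615549; c=2·atan2(√a, √(1-a))=2.785663473; dist=6371·c=17747.462 ≈ 17747.5 km; running total=34697.1 km
Leg 2 bearing: y=sinΔλ·cosφ2=0.28058031, x=cosφ1·sinφ2-sinφ1·cosφ2·cosΔλ=-0.20663997; θ=atan2(y, x)=126.3707° ≈ 126.4°
Leg 3: φ1=-1.2563142, φ2=1.1021841, Δφ=2.3584983, Δλ=-4.5215529 rad; a=sin²(Δφ/2)+cosφ1·cosφ2·sin²(Δλ/2)=0.9374695375; c=2·atan2(√a, √(1-a))=2.636106312; dist=6371·c=16794.633 ≈ 16794.6 km; running total=51491.7 km
Leg 3 bearing: y=sinΔλ·cosφ2=0.44344928, x=cosφ1·sinφ2-sinφ1·cosφ2·cosΔλ=0.19451054; θ=atan2(y, x)=66.3163° ≈ 66.3°
Leg 4: φ1=1.1021841, φ2=0.7372358, Δφ=-0.3649483, Δλ=4.7169094 rad; a=sin²(Δφ/2)+cosφ1·cosφ2·sin²(Δλ/2)=0.1993575438; c=2·atan2(√a, √(1-a))=0.925688108; dist=6371·c=5897.559 ≈ 5897.6 km; running total=57389.3 km
Leg 4 bearing: y=sinΔλ·cosφ2=-0.74032204, x=cosφ1·sinφ2-sinφ1·cosφ2·cosΔλ=0.30063223; θ=atan2(y, x)=-67.8988° <0 so +360° → 292.1012° ≈ 292.1°

Leg 1: dist=16949.6 km, bearing=316.1°
Leg 2: dist=17747.5 km, bearing=126.4°
Leg 3: dist=16794.6 km, bearing=66.3°
Leg 4: dist=5897.6 km, bearing=292.1°
Total: 57389.3 km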